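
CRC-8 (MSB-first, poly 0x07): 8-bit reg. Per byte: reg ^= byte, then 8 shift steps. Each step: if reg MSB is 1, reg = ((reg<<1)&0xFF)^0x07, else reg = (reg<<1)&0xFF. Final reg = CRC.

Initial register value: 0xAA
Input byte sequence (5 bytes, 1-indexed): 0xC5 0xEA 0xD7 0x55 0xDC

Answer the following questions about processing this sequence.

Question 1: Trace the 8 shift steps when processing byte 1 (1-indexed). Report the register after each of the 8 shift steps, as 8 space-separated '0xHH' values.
Answer: 0xDE 0xBB 0x71 0xE2 0xC3 0x81 0x05 0x0A

Derivation:
Register before byte 1: 0xAA
After XOR with byte 0xC5: 0x6F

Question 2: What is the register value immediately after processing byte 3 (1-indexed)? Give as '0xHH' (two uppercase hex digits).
After byte 1 (0xC5): reg=0x0A
After byte 2 (0xEA): reg=0xAE
After byte 3 (0xD7): reg=0x68

Answer: 0x68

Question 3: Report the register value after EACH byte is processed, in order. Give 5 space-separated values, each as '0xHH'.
0x0A 0xAE 0x68 0xB3 0x0A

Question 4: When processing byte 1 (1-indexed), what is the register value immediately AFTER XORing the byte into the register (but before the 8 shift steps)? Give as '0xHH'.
Register before byte 1: 0xAA
Byte 1: 0xC5
0xAA XOR 0xC5 = 0x6F

Answer: 0x6F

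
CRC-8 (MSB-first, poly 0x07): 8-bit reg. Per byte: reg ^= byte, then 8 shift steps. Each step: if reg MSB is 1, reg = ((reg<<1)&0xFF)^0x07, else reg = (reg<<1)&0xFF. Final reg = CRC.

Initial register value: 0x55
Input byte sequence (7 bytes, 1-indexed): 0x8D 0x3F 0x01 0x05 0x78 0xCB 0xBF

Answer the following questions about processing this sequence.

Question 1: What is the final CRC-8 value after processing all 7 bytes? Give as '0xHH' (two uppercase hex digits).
Answer: 0x97

Derivation:
After byte 1 (0x8D): reg=0x06
After byte 2 (0x3F): reg=0xAF
After byte 3 (0x01): reg=0x43
After byte 4 (0x05): reg=0xD5
After byte 5 (0x78): reg=0x4A
After byte 6 (0xCB): reg=0x8E
After byte 7 (0xBF): reg=0x97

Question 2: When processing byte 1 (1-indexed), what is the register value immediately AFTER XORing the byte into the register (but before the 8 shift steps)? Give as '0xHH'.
Answer: 0xD8

Derivation:
Register before byte 1: 0x55
Byte 1: 0x8D
0x55 XOR 0x8D = 0xD8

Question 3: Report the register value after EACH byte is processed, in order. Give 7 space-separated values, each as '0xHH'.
0x06 0xAF 0x43 0xD5 0x4A 0x8E 0x97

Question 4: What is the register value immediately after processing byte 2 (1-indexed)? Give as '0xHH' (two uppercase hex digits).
Answer: 0xAF

Derivation:
After byte 1 (0x8D): reg=0x06
After byte 2 (0x3F): reg=0xAF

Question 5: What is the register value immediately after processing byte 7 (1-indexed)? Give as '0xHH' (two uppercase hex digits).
Answer: 0x97

Derivation:
After byte 1 (0x8D): reg=0x06
After byte 2 (0x3F): reg=0xAF
After byte 3 (0x01): reg=0x43
After byte 4 (0x05): reg=0xD5
After byte 5 (0x78): reg=0x4A
After byte 6 (0xCB): reg=0x8E
After byte 7 (0xBF): reg=0x97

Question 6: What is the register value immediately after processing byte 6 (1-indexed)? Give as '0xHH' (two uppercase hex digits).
After byte 1 (0x8D): reg=0x06
After byte 2 (0x3F): reg=0xAF
After byte 3 (0x01): reg=0x43
After byte 4 (0x05): reg=0xD5
After byte 5 (0x78): reg=0x4A
After byte 6 (0xCB): reg=0x8E

Answer: 0x8E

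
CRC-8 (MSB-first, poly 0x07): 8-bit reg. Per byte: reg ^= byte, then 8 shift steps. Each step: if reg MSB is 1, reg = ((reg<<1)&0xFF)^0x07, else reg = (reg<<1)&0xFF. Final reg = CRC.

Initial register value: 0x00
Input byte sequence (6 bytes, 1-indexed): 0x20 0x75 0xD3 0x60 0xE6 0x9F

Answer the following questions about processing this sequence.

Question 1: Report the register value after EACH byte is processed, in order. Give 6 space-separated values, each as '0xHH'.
0xE0 0xE2 0x97 0xCB 0xC3 0x93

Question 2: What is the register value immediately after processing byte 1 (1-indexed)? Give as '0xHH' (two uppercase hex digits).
After byte 1 (0x20): reg=0xE0

Answer: 0xE0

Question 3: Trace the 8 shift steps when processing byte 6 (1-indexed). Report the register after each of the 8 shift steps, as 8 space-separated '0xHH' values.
After byte 1 (0x20): reg=0xE0
After byte 2 (0x75): reg=0xE2
After byte 3 (0xD3): reg=0x97
After byte 4 (0x60): reg=0xCB
After byte 5 (0xE6): reg=0xC3
Register before byte 6: 0xC3
After XOR with byte 0x9F: 0x5C

Answer: 0xB8 0x77 0xEE 0xDB 0xB1 0x65 0xCA 0x93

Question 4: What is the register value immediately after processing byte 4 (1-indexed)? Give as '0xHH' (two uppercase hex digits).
After byte 1 (0x20): reg=0xE0
After byte 2 (0x75): reg=0xE2
After byte 3 (0xD3): reg=0x97
After byte 4 (0x60): reg=0xCB

Answer: 0xCB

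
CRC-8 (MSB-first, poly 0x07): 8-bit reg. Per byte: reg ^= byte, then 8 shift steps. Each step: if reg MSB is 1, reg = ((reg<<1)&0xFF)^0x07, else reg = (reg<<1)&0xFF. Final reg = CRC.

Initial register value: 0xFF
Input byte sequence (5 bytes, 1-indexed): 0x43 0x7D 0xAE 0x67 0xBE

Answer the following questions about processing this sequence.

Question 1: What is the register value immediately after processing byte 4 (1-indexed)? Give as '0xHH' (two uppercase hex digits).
After byte 1 (0x43): reg=0x3D
After byte 2 (0x7D): reg=0xC7
After byte 3 (0xAE): reg=0x18
After byte 4 (0x67): reg=0x7A

Answer: 0x7A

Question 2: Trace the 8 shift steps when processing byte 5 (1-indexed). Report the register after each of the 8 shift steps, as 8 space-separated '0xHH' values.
Answer: 0x8F 0x19 0x32 0x64 0xC8 0x97 0x29 0x52

Derivation:
After byte 1 (0x43): reg=0x3D
After byte 2 (0x7D): reg=0xC7
After byte 3 (0xAE): reg=0x18
After byte 4 (0x67): reg=0x7A
Register before byte 5: 0x7A
After XOR with byte 0xBE: 0xC4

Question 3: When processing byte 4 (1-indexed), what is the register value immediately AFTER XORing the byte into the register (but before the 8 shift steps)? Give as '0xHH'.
Answer: 0x7F

Derivation:
Register before byte 4: 0x18
Byte 4: 0x67
0x18 XOR 0x67 = 0x7F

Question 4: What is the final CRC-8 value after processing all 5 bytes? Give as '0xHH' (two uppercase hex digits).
Answer: 0x52

Derivation:
After byte 1 (0x43): reg=0x3D
After byte 2 (0x7D): reg=0xC7
After byte 3 (0xAE): reg=0x18
After byte 4 (0x67): reg=0x7A
After byte 5 (0xBE): reg=0x52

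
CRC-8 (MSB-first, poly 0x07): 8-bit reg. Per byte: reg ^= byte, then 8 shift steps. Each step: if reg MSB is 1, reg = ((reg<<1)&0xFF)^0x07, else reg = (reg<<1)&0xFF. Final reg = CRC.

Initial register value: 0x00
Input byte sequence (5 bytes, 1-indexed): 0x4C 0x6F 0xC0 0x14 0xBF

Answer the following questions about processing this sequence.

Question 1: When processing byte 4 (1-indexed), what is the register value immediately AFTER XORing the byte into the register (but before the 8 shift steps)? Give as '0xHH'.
Answer: 0x10

Derivation:
Register before byte 4: 0x04
Byte 4: 0x14
0x04 XOR 0x14 = 0x10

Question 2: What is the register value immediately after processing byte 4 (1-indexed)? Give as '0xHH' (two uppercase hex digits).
After byte 1 (0x4C): reg=0xE3
After byte 2 (0x6F): reg=0xAD
After byte 3 (0xC0): reg=0x04
After byte 4 (0x14): reg=0x70

Answer: 0x70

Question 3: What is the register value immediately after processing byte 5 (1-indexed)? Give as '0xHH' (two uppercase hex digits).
Answer: 0x63

Derivation:
After byte 1 (0x4C): reg=0xE3
After byte 2 (0x6F): reg=0xAD
After byte 3 (0xC0): reg=0x04
After byte 4 (0x14): reg=0x70
After byte 5 (0xBF): reg=0x63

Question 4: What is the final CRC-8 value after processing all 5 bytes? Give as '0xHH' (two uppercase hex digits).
After byte 1 (0x4C): reg=0xE3
After byte 2 (0x6F): reg=0xAD
After byte 3 (0xC0): reg=0x04
After byte 4 (0x14): reg=0x70
After byte 5 (0xBF): reg=0x63

Answer: 0x63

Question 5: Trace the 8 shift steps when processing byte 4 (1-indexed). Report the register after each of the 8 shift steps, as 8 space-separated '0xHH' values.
Answer: 0x20 0x40 0x80 0x07 0x0E 0x1C 0x38 0x70

Derivation:
After byte 1 (0x4C): reg=0xE3
After byte 2 (0x6F): reg=0xAD
After byte 3 (0xC0): reg=0x04
Register before byte 4: 0x04
After XOR with byte 0x14: 0x10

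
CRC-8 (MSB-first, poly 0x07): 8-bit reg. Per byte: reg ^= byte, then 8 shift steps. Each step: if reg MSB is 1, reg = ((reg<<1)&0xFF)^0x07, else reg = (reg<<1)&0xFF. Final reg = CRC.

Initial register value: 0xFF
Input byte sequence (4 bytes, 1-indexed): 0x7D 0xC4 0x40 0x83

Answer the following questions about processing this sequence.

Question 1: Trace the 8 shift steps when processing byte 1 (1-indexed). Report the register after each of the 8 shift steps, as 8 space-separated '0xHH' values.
Register before byte 1: 0xFF
After XOR with byte 0x7D: 0x82

Answer: 0x03 0x06 0x0C 0x18 0x30 0x60 0xC0 0x87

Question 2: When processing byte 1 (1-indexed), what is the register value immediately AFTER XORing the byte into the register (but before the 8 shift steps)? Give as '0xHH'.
Register before byte 1: 0xFF
Byte 1: 0x7D
0xFF XOR 0x7D = 0x82

Answer: 0x82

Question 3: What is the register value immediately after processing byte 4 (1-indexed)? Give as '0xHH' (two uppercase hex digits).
Answer: 0xE0

Derivation:
After byte 1 (0x7D): reg=0x87
After byte 2 (0xC4): reg=0xCE
After byte 3 (0x40): reg=0xA3
After byte 4 (0x83): reg=0xE0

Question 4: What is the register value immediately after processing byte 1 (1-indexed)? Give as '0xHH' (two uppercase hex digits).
Answer: 0x87

Derivation:
After byte 1 (0x7D): reg=0x87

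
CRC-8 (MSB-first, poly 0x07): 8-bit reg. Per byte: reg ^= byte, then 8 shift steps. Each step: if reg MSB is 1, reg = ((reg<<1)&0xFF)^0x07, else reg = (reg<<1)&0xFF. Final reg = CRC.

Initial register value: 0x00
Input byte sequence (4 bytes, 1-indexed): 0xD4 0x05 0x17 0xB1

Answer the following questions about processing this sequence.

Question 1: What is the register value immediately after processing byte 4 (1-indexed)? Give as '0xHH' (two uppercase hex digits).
After byte 1 (0xD4): reg=0x22
After byte 2 (0x05): reg=0xF5
After byte 3 (0x17): reg=0xA0
After byte 4 (0xB1): reg=0x77

Answer: 0x77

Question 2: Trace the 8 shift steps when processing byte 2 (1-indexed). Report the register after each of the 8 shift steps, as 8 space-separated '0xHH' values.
Answer: 0x4E 0x9C 0x3F 0x7E 0xFC 0xFF 0xF9 0xF5

Derivation:
After byte 1 (0xD4): reg=0x22
Register before byte 2: 0x22
After XOR with byte 0x05: 0x27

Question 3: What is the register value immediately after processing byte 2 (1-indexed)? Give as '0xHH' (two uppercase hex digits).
Answer: 0xF5

Derivation:
After byte 1 (0xD4): reg=0x22
After byte 2 (0x05): reg=0xF5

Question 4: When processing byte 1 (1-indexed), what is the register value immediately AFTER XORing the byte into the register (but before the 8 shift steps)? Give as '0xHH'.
Register before byte 1: 0x00
Byte 1: 0xD4
0x00 XOR 0xD4 = 0xD4

Answer: 0xD4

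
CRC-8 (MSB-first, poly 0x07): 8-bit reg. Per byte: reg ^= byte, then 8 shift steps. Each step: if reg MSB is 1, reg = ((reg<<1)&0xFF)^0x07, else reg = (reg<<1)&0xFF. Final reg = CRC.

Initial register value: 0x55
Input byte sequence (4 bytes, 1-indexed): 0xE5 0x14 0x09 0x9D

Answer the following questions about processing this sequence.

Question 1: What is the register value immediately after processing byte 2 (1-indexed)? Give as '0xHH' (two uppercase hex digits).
Answer: 0x23

Derivation:
After byte 1 (0xE5): reg=0x19
After byte 2 (0x14): reg=0x23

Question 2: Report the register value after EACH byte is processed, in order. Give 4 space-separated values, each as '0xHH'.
0x19 0x23 0xD6 0xF6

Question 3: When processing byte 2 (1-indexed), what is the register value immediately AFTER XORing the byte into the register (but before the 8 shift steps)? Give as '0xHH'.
Answer: 0x0D

Derivation:
Register before byte 2: 0x19
Byte 2: 0x14
0x19 XOR 0x14 = 0x0D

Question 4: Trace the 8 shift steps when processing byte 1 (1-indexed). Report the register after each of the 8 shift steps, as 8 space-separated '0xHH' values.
Answer: 0x67 0xCE 0x9B 0x31 0x62 0xC4 0x8F 0x19

Derivation:
Register before byte 1: 0x55
After XOR with byte 0xE5: 0xB0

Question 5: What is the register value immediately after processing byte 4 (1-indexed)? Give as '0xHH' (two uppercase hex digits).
After byte 1 (0xE5): reg=0x19
After byte 2 (0x14): reg=0x23
After byte 3 (0x09): reg=0xD6
After byte 4 (0x9D): reg=0xF6

Answer: 0xF6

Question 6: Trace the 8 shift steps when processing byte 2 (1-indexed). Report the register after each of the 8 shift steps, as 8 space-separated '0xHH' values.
Answer: 0x1A 0x34 0x68 0xD0 0xA7 0x49 0x92 0x23

Derivation:
After byte 1 (0xE5): reg=0x19
Register before byte 2: 0x19
After XOR with byte 0x14: 0x0D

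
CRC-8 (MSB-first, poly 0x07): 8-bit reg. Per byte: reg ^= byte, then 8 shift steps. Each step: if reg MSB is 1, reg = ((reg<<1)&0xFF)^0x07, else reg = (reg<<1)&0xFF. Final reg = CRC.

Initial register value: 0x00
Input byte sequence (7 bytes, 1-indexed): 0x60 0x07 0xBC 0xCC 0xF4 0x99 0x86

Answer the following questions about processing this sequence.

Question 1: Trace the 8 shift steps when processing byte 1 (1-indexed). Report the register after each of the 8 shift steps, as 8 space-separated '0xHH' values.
Register before byte 1: 0x00
After XOR with byte 0x60: 0x60

Answer: 0xC0 0x87 0x09 0x12 0x24 0x48 0x90 0x27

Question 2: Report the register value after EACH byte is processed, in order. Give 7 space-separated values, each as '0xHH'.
0x27 0xE0 0x93 0x9A 0x0D 0xE5 0x2E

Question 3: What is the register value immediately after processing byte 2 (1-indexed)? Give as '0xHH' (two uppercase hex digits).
Answer: 0xE0

Derivation:
After byte 1 (0x60): reg=0x27
After byte 2 (0x07): reg=0xE0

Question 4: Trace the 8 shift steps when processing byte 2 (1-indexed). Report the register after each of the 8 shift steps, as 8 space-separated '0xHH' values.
Answer: 0x40 0x80 0x07 0x0E 0x1C 0x38 0x70 0xE0

Derivation:
After byte 1 (0x60): reg=0x27
Register before byte 2: 0x27
After XOR with byte 0x07: 0x20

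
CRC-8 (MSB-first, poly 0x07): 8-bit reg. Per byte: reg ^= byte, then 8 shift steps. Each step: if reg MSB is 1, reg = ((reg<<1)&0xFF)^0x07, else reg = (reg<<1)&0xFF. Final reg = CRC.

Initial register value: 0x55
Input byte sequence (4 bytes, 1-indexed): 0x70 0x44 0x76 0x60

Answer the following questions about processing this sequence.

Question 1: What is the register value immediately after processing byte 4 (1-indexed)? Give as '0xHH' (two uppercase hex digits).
After byte 1 (0x70): reg=0xFB
After byte 2 (0x44): reg=0x34
After byte 3 (0x76): reg=0xC9
After byte 4 (0x60): reg=0x56

Answer: 0x56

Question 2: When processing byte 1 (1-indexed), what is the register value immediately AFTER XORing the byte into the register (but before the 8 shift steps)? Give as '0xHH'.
Register before byte 1: 0x55
Byte 1: 0x70
0x55 XOR 0x70 = 0x25

Answer: 0x25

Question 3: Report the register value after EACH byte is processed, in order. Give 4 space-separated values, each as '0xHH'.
0xFB 0x34 0xC9 0x56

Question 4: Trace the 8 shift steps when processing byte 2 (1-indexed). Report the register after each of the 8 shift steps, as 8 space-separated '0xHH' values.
Answer: 0x79 0xF2 0xE3 0xC1 0x85 0x0D 0x1A 0x34

Derivation:
After byte 1 (0x70): reg=0xFB
Register before byte 2: 0xFB
After XOR with byte 0x44: 0xBF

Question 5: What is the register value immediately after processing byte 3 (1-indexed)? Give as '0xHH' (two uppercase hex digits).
After byte 1 (0x70): reg=0xFB
After byte 2 (0x44): reg=0x34
After byte 3 (0x76): reg=0xC9

Answer: 0xC9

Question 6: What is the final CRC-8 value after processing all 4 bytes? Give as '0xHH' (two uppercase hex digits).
After byte 1 (0x70): reg=0xFB
After byte 2 (0x44): reg=0x34
After byte 3 (0x76): reg=0xC9
After byte 4 (0x60): reg=0x56

Answer: 0x56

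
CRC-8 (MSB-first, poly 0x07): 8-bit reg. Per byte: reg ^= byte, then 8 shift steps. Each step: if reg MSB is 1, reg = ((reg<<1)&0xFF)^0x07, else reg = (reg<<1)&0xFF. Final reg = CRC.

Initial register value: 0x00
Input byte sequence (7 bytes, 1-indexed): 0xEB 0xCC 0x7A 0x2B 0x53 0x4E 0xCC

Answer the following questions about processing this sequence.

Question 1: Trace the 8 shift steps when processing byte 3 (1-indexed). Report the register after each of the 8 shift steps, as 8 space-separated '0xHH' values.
After byte 1 (0xEB): reg=0x9F
After byte 2 (0xCC): reg=0xBE
Register before byte 3: 0xBE
After XOR with byte 0x7A: 0xC4

Answer: 0x8F 0x19 0x32 0x64 0xC8 0x97 0x29 0x52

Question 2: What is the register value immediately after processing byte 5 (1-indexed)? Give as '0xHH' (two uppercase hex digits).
Answer: 0xA1

Derivation:
After byte 1 (0xEB): reg=0x9F
After byte 2 (0xCC): reg=0xBE
After byte 3 (0x7A): reg=0x52
After byte 4 (0x2B): reg=0x68
After byte 5 (0x53): reg=0xA1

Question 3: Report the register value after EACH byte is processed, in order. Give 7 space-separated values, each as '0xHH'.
0x9F 0xBE 0x52 0x68 0xA1 0x83 0xEA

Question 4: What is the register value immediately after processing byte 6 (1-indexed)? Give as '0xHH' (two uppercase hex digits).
Answer: 0x83

Derivation:
After byte 1 (0xEB): reg=0x9F
After byte 2 (0xCC): reg=0xBE
After byte 3 (0x7A): reg=0x52
After byte 4 (0x2B): reg=0x68
After byte 5 (0x53): reg=0xA1
After byte 6 (0x4E): reg=0x83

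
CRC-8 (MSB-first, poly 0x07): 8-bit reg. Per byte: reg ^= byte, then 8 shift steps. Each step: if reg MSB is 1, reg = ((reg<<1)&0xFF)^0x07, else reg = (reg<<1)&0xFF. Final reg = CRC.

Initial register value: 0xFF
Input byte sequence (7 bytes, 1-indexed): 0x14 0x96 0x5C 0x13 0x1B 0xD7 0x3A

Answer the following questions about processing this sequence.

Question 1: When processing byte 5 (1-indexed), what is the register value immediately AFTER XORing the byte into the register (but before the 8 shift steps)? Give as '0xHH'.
Answer: 0xA8

Derivation:
Register before byte 5: 0xB3
Byte 5: 0x1B
0xB3 XOR 0x1B = 0xA8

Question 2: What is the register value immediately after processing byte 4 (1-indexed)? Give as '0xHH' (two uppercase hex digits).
Answer: 0xB3

Derivation:
After byte 1 (0x14): reg=0x9F
After byte 2 (0x96): reg=0x3F
After byte 3 (0x5C): reg=0x2E
After byte 4 (0x13): reg=0xB3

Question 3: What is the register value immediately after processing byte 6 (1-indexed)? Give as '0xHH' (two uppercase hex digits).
Answer: 0x9B

Derivation:
After byte 1 (0x14): reg=0x9F
After byte 2 (0x96): reg=0x3F
After byte 3 (0x5C): reg=0x2E
After byte 4 (0x13): reg=0xB3
After byte 5 (0x1B): reg=0x51
After byte 6 (0xD7): reg=0x9B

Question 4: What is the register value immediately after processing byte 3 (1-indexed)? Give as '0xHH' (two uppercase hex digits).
After byte 1 (0x14): reg=0x9F
After byte 2 (0x96): reg=0x3F
After byte 3 (0x5C): reg=0x2E

Answer: 0x2E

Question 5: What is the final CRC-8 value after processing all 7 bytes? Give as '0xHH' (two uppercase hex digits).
Answer: 0x6E

Derivation:
After byte 1 (0x14): reg=0x9F
After byte 2 (0x96): reg=0x3F
After byte 3 (0x5C): reg=0x2E
After byte 4 (0x13): reg=0xB3
After byte 5 (0x1B): reg=0x51
After byte 6 (0xD7): reg=0x9B
After byte 7 (0x3A): reg=0x6E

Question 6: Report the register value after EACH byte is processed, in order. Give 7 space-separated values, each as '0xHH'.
0x9F 0x3F 0x2E 0xB3 0x51 0x9B 0x6E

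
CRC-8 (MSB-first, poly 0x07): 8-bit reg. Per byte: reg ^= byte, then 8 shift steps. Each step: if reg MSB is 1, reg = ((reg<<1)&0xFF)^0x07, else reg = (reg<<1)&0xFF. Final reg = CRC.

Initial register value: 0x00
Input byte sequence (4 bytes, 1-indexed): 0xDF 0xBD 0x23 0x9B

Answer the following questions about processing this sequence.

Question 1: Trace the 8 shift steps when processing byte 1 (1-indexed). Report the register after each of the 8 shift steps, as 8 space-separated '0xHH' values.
Register before byte 1: 0x00
After XOR with byte 0xDF: 0xDF

Answer: 0xB9 0x75 0xEA 0xD3 0xA1 0x45 0x8A 0x13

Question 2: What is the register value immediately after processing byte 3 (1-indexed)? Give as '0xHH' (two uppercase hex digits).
Answer: 0x27

Derivation:
After byte 1 (0xDF): reg=0x13
After byte 2 (0xBD): reg=0x43
After byte 3 (0x23): reg=0x27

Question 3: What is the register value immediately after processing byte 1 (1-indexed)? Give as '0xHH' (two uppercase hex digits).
Answer: 0x13

Derivation:
After byte 1 (0xDF): reg=0x13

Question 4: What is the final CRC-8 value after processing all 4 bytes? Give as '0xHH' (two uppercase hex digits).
After byte 1 (0xDF): reg=0x13
After byte 2 (0xBD): reg=0x43
After byte 3 (0x23): reg=0x27
After byte 4 (0x9B): reg=0x3D

Answer: 0x3D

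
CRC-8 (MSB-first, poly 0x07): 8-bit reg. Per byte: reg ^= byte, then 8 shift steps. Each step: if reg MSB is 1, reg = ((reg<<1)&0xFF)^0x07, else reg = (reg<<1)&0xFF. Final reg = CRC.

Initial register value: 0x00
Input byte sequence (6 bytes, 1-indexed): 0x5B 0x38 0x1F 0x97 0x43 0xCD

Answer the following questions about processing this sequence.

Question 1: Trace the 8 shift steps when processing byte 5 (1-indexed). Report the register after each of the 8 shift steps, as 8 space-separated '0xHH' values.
After byte 1 (0x5B): reg=0x86
After byte 2 (0x38): reg=0x33
After byte 3 (0x1F): reg=0xC4
After byte 4 (0x97): reg=0xBE
Register before byte 5: 0xBE
After XOR with byte 0x43: 0xFD

Answer: 0xFD 0xFD 0xFD 0xFD 0xFD 0xFD 0xFD 0xFD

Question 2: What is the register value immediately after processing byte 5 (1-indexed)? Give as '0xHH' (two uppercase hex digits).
Answer: 0xFD

Derivation:
After byte 1 (0x5B): reg=0x86
After byte 2 (0x38): reg=0x33
After byte 3 (0x1F): reg=0xC4
After byte 4 (0x97): reg=0xBE
After byte 5 (0x43): reg=0xFD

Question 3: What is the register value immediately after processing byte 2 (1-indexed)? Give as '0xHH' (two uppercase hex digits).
After byte 1 (0x5B): reg=0x86
After byte 2 (0x38): reg=0x33

Answer: 0x33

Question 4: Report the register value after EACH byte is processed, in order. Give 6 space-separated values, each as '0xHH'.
0x86 0x33 0xC4 0xBE 0xFD 0x90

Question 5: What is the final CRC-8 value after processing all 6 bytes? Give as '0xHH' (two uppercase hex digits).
Answer: 0x90

Derivation:
After byte 1 (0x5B): reg=0x86
After byte 2 (0x38): reg=0x33
After byte 3 (0x1F): reg=0xC4
After byte 4 (0x97): reg=0xBE
After byte 5 (0x43): reg=0xFD
After byte 6 (0xCD): reg=0x90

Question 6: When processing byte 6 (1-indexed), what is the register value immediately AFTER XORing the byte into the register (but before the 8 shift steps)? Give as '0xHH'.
Answer: 0x30

Derivation:
Register before byte 6: 0xFD
Byte 6: 0xCD
0xFD XOR 0xCD = 0x30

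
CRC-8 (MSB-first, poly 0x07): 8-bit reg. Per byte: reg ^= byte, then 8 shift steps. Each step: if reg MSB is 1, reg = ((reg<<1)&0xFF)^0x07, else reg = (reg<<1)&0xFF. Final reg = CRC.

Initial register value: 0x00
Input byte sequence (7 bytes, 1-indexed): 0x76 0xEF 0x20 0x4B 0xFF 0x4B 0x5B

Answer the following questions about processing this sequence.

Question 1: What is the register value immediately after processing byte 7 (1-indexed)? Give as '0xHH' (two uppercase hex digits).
After byte 1 (0x76): reg=0x45
After byte 2 (0xEF): reg=0x5F
After byte 3 (0x20): reg=0x7A
After byte 4 (0x4B): reg=0x97
After byte 5 (0xFF): reg=0x1F
After byte 6 (0x4B): reg=0xAB
After byte 7 (0x5B): reg=0xDE

Answer: 0xDE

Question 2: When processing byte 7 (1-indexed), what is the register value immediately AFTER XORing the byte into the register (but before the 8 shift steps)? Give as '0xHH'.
Answer: 0xF0

Derivation:
Register before byte 7: 0xAB
Byte 7: 0x5B
0xAB XOR 0x5B = 0xF0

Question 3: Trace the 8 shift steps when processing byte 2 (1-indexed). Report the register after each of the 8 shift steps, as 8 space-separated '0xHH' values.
Answer: 0x53 0xA6 0x4B 0x96 0x2B 0x56 0xAC 0x5F

Derivation:
After byte 1 (0x76): reg=0x45
Register before byte 2: 0x45
After XOR with byte 0xEF: 0xAA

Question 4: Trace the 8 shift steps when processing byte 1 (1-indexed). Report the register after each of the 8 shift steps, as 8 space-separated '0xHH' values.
Answer: 0xEC 0xDF 0xB9 0x75 0xEA 0xD3 0xA1 0x45

Derivation:
Register before byte 1: 0x00
After XOR with byte 0x76: 0x76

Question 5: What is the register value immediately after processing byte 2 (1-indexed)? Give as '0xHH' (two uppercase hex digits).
Answer: 0x5F

Derivation:
After byte 1 (0x76): reg=0x45
After byte 2 (0xEF): reg=0x5F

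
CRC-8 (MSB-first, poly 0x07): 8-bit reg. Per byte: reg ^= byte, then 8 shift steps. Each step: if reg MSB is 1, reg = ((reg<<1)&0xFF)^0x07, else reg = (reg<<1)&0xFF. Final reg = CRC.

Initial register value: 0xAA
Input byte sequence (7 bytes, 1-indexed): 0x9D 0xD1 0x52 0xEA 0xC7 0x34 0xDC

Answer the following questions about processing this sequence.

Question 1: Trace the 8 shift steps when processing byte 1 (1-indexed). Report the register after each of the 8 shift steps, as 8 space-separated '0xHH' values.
Answer: 0x6E 0xDC 0xBF 0x79 0xF2 0xE3 0xC1 0x85

Derivation:
Register before byte 1: 0xAA
After XOR with byte 0x9D: 0x37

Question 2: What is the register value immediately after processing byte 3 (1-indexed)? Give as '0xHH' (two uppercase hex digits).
After byte 1 (0x9D): reg=0x85
After byte 2 (0xD1): reg=0xAB
After byte 3 (0x52): reg=0xE1

Answer: 0xE1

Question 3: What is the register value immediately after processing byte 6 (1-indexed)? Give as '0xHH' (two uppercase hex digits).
After byte 1 (0x9D): reg=0x85
After byte 2 (0xD1): reg=0xAB
After byte 3 (0x52): reg=0xE1
After byte 4 (0xEA): reg=0x31
After byte 5 (0xC7): reg=0xCC
After byte 6 (0x34): reg=0xE6

Answer: 0xE6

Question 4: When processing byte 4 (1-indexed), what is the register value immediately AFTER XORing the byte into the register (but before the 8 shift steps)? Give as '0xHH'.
Register before byte 4: 0xE1
Byte 4: 0xEA
0xE1 XOR 0xEA = 0x0B

Answer: 0x0B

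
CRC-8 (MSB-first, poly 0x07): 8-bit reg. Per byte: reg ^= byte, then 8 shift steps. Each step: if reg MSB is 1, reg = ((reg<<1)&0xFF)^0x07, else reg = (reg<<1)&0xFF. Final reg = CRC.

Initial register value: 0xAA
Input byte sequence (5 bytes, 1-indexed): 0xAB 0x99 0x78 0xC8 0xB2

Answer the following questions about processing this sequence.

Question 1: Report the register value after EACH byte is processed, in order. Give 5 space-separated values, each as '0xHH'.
0x07 0xD3 0x58 0xF9 0xF6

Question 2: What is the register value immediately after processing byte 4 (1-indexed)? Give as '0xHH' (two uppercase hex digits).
After byte 1 (0xAB): reg=0x07
After byte 2 (0x99): reg=0xD3
After byte 3 (0x78): reg=0x58
After byte 4 (0xC8): reg=0xF9

Answer: 0xF9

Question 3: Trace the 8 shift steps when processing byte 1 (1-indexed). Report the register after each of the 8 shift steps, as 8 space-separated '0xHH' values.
Register before byte 1: 0xAA
After XOR with byte 0xAB: 0x01

Answer: 0x02 0x04 0x08 0x10 0x20 0x40 0x80 0x07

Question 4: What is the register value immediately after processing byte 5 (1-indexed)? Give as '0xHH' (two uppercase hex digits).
Answer: 0xF6

Derivation:
After byte 1 (0xAB): reg=0x07
After byte 2 (0x99): reg=0xD3
After byte 3 (0x78): reg=0x58
After byte 4 (0xC8): reg=0xF9
After byte 5 (0xB2): reg=0xF6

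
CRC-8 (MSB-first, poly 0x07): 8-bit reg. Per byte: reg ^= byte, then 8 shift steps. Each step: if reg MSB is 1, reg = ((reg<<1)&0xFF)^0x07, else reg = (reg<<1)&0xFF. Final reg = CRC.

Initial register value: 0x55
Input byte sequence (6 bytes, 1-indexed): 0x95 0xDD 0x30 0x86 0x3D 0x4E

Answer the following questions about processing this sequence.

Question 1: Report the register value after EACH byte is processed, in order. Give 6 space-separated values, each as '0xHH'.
0x4E 0xF0 0x4E 0x76 0xF6 0x21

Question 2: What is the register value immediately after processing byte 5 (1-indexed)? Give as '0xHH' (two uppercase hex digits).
After byte 1 (0x95): reg=0x4E
After byte 2 (0xDD): reg=0xF0
After byte 3 (0x30): reg=0x4E
After byte 4 (0x86): reg=0x76
After byte 5 (0x3D): reg=0xF6

Answer: 0xF6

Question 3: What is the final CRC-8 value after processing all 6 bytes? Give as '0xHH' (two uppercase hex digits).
After byte 1 (0x95): reg=0x4E
After byte 2 (0xDD): reg=0xF0
After byte 3 (0x30): reg=0x4E
After byte 4 (0x86): reg=0x76
After byte 5 (0x3D): reg=0xF6
After byte 6 (0x4E): reg=0x21

Answer: 0x21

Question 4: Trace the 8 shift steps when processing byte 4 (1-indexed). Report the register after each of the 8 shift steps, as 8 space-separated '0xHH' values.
After byte 1 (0x95): reg=0x4E
After byte 2 (0xDD): reg=0xF0
After byte 3 (0x30): reg=0x4E
Register before byte 4: 0x4E
After XOR with byte 0x86: 0xC8

Answer: 0x97 0x29 0x52 0xA4 0x4F 0x9E 0x3B 0x76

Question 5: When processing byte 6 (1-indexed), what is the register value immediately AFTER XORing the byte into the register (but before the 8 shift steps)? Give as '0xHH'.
Register before byte 6: 0xF6
Byte 6: 0x4E
0xF6 XOR 0x4E = 0xB8

Answer: 0xB8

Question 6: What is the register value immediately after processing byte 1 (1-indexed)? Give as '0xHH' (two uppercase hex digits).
After byte 1 (0x95): reg=0x4E

Answer: 0x4E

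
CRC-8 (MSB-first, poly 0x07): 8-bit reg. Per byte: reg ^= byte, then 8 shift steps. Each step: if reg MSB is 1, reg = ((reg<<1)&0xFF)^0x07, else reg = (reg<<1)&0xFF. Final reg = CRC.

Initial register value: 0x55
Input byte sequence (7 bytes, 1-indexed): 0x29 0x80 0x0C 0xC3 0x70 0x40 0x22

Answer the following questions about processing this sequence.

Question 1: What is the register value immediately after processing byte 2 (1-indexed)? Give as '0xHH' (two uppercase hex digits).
Answer: 0xD7

Derivation:
After byte 1 (0x29): reg=0x73
After byte 2 (0x80): reg=0xD7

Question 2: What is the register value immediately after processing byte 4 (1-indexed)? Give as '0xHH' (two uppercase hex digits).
Answer: 0x6A

Derivation:
After byte 1 (0x29): reg=0x73
After byte 2 (0x80): reg=0xD7
After byte 3 (0x0C): reg=0x0F
After byte 4 (0xC3): reg=0x6A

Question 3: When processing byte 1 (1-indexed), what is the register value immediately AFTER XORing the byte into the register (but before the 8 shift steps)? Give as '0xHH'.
Answer: 0x7C

Derivation:
Register before byte 1: 0x55
Byte 1: 0x29
0x55 XOR 0x29 = 0x7C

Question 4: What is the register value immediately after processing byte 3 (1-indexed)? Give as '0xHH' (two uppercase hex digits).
Answer: 0x0F

Derivation:
After byte 1 (0x29): reg=0x73
After byte 2 (0x80): reg=0xD7
After byte 3 (0x0C): reg=0x0F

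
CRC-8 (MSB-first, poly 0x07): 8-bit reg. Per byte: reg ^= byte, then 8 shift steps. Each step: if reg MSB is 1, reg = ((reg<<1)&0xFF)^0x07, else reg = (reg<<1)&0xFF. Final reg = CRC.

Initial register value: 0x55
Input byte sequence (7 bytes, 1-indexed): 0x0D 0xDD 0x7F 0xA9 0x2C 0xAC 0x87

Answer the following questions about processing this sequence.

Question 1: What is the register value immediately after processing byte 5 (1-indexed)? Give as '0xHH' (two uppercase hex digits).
After byte 1 (0x0D): reg=0x8F
After byte 2 (0xDD): reg=0xB9
After byte 3 (0x7F): reg=0x5C
After byte 4 (0xA9): reg=0xC5
After byte 5 (0x2C): reg=0x91

Answer: 0x91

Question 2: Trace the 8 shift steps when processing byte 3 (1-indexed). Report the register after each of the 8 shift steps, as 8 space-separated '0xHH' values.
Answer: 0x8B 0x11 0x22 0x44 0x88 0x17 0x2E 0x5C

Derivation:
After byte 1 (0x0D): reg=0x8F
After byte 2 (0xDD): reg=0xB9
Register before byte 3: 0xB9
After XOR with byte 0x7F: 0xC6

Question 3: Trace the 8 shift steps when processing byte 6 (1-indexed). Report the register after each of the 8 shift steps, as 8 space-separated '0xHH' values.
Answer: 0x7A 0xF4 0xEF 0xD9 0xB5 0x6D 0xDA 0xB3

Derivation:
After byte 1 (0x0D): reg=0x8F
After byte 2 (0xDD): reg=0xB9
After byte 3 (0x7F): reg=0x5C
After byte 4 (0xA9): reg=0xC5
After byte 5 (0x2C): reg=0x91
Register before byte 6: 0x91
After XOR with byte 0xAC: 0x3D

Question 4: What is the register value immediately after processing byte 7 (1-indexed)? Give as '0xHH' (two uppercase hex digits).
After byte 1 (0x0D): reg=0x8F
After byte 2 (0xDD): reg=0xB9
After byte 3 (0x7F): reg=0x5C
After byte 4 (0xA9): reg=0xC5
After byte 5 (0x2C): reg=0x91
After byte 6 (0xAC): reg=0xB3
After byte 7 (0x87): reg=0x8C

Answer: 0x8C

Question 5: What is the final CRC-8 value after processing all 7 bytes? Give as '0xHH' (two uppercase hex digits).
Answer: 0x8C

Derivation:
After byte 1 (0x0D): reg=0x8F
After byte 2 (0xDD): reg=0xB9
After byte 3 (0x7F): reg=0x5C
After byte 4 (0xA9): reg=0xC5
After byte 5 (0x2C): reg=0x91
After byte 6 (0xAC): reg=0xB3
After byte 7 (0x87): reg=0x8C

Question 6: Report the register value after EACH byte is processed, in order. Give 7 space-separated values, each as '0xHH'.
0x8F 0xB9 0x5C 0xC5 0x91 0xB3 0x8C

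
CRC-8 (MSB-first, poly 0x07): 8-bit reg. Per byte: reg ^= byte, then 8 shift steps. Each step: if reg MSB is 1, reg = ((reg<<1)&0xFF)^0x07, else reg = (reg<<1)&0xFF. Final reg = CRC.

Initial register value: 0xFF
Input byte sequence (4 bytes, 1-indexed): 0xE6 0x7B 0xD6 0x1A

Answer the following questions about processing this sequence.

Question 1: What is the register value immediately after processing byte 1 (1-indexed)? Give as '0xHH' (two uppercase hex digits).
Answer: 0x4F

Derivation:
After byte 1 (0xE6): reg=0x4F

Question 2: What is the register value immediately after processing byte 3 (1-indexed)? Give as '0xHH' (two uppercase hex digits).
After byte 1 (0xE6): reg=0x4F
After byte 2 (0x7B): reg=0x8C
After byte 3 (0xD6): reg=0x81

Answer: 0x81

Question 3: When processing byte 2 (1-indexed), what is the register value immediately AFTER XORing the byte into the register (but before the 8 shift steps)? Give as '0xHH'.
Register before byte 2: 0x4F
Byte 2: 0x7B
0x4F XOR 0x7B = 0x34

Answer: 0x34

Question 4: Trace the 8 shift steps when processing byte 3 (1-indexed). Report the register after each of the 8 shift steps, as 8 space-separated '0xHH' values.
After byte 1 (0xE6): reg=0x4F
After byte 2 (0x7B): reg=0x8C
Register before byte 3: 0x8C
After XOR with byte 0xD6: 0x5A

Answer: 0xB4 0x6F 0xDE 0xBB 0x71 0xE2 0xC3 0x81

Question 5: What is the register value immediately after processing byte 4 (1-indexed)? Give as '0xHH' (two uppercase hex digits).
After byte 1 (0xE6): reg=0x4F
After byte 2 (0x7B): reg=0x8C
After byte 3 (0xD6): reg=0x81
After byte 4 (0x1A): reg=0xC8

Answer: 0xC8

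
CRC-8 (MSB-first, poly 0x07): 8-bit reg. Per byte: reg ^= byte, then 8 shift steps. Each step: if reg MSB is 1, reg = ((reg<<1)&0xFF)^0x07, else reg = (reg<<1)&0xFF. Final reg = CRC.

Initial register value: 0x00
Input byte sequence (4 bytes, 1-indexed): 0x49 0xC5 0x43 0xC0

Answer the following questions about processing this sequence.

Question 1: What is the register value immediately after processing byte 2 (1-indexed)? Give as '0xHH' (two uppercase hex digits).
Answer: 0xB3

Derivation:
After byte 1 (0x49): reg=0xF8
After byte 2 (0xC5): reg=0xB3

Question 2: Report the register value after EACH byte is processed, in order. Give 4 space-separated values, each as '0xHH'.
0xF8 0xB3 0xDE 0x5A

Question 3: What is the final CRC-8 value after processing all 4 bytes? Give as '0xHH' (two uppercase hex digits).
Answer: 0x5A

Derivation:
After byte 1 (0x49): reg=0xF8
After byte 2 (0xC5): reg=0xB3
After byte 3 (0x43): reg=0xDE
After byte 4 (0xC0): reg=0x5A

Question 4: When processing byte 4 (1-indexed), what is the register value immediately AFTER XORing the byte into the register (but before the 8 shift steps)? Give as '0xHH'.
Answer: 0x1E

Derivation:
Register before byte 4: 0xDE
Byte 4: 0xC0
0xDE XOR 0xC0 = 0x1E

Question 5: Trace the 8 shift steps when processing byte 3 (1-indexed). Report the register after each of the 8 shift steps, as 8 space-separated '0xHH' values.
After byte 1 (0x49): reg=0xF8
After byte 2 (0xC5): reg=0xB3
Register before byte 3: 0xB3
After XOR with byte 0x43: 0xF0

Answer: 0xE7 0xC9 0x95 0x2D 0x5A 0xB4 0x6F 0xDE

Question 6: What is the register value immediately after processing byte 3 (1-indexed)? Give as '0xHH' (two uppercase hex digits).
Answer: 0xDE

Derivation:
After byte 1 (0x49): reg=0xF8
After byte 2 (0xC5): reg=0xB3
After byte 3 (0x43): reg=0xDE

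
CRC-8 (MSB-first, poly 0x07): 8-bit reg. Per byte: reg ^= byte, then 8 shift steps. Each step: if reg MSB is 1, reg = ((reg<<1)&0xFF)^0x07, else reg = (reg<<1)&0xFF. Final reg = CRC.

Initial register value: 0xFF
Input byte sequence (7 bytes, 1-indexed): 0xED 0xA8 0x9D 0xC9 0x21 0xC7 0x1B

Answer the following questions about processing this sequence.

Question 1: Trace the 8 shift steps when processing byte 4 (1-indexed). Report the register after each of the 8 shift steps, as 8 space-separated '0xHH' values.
After byte 1 (0xED): reg=0x7E
After byte 2 (0xA8): reg=0x2C
After byte 3 (0x9D): reg=0x1E
Register before byte 4: 0x1E
After XOR with byte 0xC9: 0xD7

Answer: 0xA9 0x55 0xAA 0x53 0xA6 0x4B 0x96 0x2B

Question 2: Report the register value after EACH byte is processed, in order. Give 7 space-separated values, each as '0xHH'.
0x7E 0x2C 0x1E 0x2B 0x36 0xD9 0x40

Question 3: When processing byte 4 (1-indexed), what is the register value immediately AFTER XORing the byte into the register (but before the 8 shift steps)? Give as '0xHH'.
Answer: 0xD7

Derivation:
Register before byte 4: 0x1E
Byte 4: 0xC9
0x1E XOR 0xC9 = 0xD7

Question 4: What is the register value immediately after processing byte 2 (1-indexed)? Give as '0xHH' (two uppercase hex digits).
Answer: 0x2C

Derivation:
After byte 1 (0xED): reg=0x7E
After byte 2 (0xA8): reg=0x2C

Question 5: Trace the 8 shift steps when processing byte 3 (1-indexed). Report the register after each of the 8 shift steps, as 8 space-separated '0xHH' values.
Answer: 0x65 0xCA 0x93 0x21 0x42 0x84 0x0F 0x1E

Derivation:
After byte 1 (0xED): reg=0x7E
After byte 2 (0xA8): reg=0x2C
Register before byte 3: 0x2C
After XOR with byte 0x9D: 0xB1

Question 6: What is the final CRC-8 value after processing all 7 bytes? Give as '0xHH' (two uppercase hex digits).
Answer: 0x40

Derivation:
After byte 1 (0xED): reg=0x7E
After byte 2 (0xA8): reg=0x2C
After byte 3 (0x9D): reg=0x1E
After byte 4 (0xC9): reg=0x2B
After byte 5 (0x21): reg=0x36
After byte 6 (0xC7): reg=0xD9
After byte 7 (0x1B): reg=0x40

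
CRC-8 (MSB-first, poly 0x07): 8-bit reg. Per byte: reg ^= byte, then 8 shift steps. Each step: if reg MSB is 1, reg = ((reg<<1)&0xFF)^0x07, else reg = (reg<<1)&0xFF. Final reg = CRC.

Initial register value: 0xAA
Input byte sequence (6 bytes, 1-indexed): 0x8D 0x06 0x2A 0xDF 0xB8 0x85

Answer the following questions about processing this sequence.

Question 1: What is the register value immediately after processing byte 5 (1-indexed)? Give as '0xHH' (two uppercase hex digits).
Answer: 0xA5

Derivation:
After byte 1 (0x8D): reg=0xF5
After byte 2 (0x06): reg=0xD7
After byte 3 (0x2A): reg=0xFD
After byte 4 (0xDF): reg=0xEE
After byte 5 (0xB8): reg=0xA5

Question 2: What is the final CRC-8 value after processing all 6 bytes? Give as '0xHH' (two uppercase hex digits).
After byte 1 (0x8D): reg=0xF5
After byte 2 (0x06): reg=0xD7
After byte 3 (0x2A): reg=0xFD
After byte 4 (0xDF): reg=0xEE
After byte 5 (0xB8): reg=0xA5
After byte 6 (0x85): reg=0xE0

Answer: 0xE0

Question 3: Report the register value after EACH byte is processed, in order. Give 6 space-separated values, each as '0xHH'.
0xF5 0xD7 0xFD 0xEE 0xA5 0xE0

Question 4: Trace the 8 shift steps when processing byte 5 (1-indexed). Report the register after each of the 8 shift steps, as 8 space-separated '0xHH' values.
Answer: 0xAC 0x5F 0xBE 0x7B 0xF6 0xEB 0xD1 0xA5

Derivation:
After byte 1 (0x8D): reg=0xF5
After byte 2 (0x06): reg=0xD7
After byte 3 (0x2A): reg=0xFD
After byte 4 (0xDF): reg=0xEE
Register before byte 5: 0xEE
After XOR with byte 0xB8: 0x56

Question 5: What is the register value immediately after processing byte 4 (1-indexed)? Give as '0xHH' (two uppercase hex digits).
Answer: 0xEE

Derivation:
After byte 1 (0x8D): reg=0xF5
After byte 2 (0x06): reg=0xD7
After byte 3 (0x2A): reg=0xFD
After byte 4 (0xDF): reg=0xEE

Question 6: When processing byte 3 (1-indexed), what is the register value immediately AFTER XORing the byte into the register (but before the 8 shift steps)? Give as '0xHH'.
Answer: 0xFD

Derivation:
Register before byte 3: 0xD7
Byte 3: 0x2A
0xD7 XOR 0x2A = 0xFD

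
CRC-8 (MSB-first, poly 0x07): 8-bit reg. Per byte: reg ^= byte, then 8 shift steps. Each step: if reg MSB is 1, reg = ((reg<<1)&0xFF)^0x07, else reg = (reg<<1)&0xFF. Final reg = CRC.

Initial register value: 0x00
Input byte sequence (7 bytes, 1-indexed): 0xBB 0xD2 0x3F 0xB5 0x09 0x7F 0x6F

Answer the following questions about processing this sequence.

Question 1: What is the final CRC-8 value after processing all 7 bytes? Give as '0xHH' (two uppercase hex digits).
Answer: 0xC3

Derivation:
After byte 1 (0xBB): reg=0x28
After byte 2 (0xD2): reg=0xE8
After byte 3 (0x3F): reg=0x2B
After byte 4 (0xB5): reg=0xD3
After byte 5 (0x09): reg=0x08
After byte 6 (0x7F): reg=0x42
After byte 7 (0x6F): reg=0xC3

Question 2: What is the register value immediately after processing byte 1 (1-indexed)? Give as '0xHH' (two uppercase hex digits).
After byte 1 (0xBB): reg=0x28

Answer: 0x28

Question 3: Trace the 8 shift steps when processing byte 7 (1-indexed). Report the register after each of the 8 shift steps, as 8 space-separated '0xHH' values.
After byte 1 (0xBB): reg=0x28
After byte 2 (0xD2): reg=0xE8
After byte 3 (0x3F): reg=0x2B
After byte 4 (0xB5): reg=0xD3
After byte 5 (0x09): reg=0x08
After byte 6 (0x7F): reg=0x42
Register before byte 7: 0x42
After XOR with byte 0x6F: 0x2D

Answer: 0x5A 0xB4 0x6F 0xDE 0xBB 0x71 0xE2 0xC3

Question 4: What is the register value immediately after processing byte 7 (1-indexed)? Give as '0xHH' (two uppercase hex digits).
Answer: 0xC3

Derivation:
After byte 1 (0xBB): reg=0x28
After byte 2 (0xD2): reg=0xE8
After byte 3 (0x3F): reg=0x2B
After byte 4 (0xB5): reg=0xD3
After byte 5 (0x09): reg=0x08
After byte 6 (0x7F): reg=0x42
After byte 7 (0x6F): reg=0xC3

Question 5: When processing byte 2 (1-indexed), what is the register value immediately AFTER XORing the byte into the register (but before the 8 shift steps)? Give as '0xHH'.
Answer: 0xFA

Derivation:
Register before byte 2: 0x28
Byte 2: 0xD2
0x28 XOR 0xD2 = 0xFA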